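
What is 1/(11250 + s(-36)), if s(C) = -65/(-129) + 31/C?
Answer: 1548/17414447 ≈ 8.8892e-5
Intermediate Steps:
s(C) = 65/129 + 31/C (s(C) = -65*(-1/129) + 31/C = 65/129 + 31/C)
1/(11250 + s(-36)) = 1/(11250 + (65/129 + 31/(-36))) = 1/(11250 + (65/129 + 31*(-1/36))) = 1/(11250 + (65/129 - 31/36)) = 1/(11250 - 553/1548) = 1/(17414447/1548) = 1548/17414447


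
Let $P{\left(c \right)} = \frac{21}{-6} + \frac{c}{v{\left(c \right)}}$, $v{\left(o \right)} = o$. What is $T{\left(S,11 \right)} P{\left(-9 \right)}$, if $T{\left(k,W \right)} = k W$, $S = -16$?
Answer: $440$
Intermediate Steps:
$T{\left(k,W \right)} = W k$
$P{\left(c \right)} = - \frac{5}{2}$ ($P{\left(c \right)} = \frac{21}{-6} + \frac{c}{c} = 21 \left(- \frac{1}{6}\right) + 1 = - \frac{7}{2} + 1 = - \frac{5}{2}$)
$T{\left(S,11 \right)} P{\left(-9 \right)} = 11 \left(-16\right) \left(- \frac{5}{2}\right) = \left(-176\right) \left(- \frac{5}{2}\right) = 440$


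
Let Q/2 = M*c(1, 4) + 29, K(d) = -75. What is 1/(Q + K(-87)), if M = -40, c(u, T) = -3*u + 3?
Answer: -1/17 ≈ -0.058824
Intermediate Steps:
c(u, T) = 3 - 3*u
Q = 58 (Q = 2*(-40*(3 - 3*1) + 29) = 2*(-40*(3 - 3) + 29) = 2*(-40*0 + 29) = 2*(0 + 29) = 2*29 = 58)
1/(Q + K(-87)) = 1/(58 - 75) = 1/(-17) = -1/17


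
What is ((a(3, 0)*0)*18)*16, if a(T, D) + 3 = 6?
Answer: 0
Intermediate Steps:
a(T, D) = 3 (a(T, D) = -3 + 6 = 3)
((a(3, 0)*0)*18)*16 = ((3*0)*18)*16 = (0*18)*16 = 0*16 = 0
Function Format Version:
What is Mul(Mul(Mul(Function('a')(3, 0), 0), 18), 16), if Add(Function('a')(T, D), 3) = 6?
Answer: 0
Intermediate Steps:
Function('a')(T, D) = 3 (Function('a')(T, D) = Add(-3, 6) = 3)
Mul(Mul(Mul(Function('a')(3, 0), 0), 18), 16) = Mul(Mul(Mul(3, 0), 18), 16) = Mul(Mul(0, 18), 16) = Mul(0, 16) = 0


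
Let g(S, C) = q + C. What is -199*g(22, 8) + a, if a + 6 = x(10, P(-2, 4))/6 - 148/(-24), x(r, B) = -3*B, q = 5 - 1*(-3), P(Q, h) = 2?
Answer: -19109/6 ≈ -3184.8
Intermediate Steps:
q = 8 (q = 5 + 3 = 8)
g(S, C) = 8 + C
a = -⅚ (a = -6 + (-3*2/6 - 148/(-24)) = -6 + (-6*⅙ - 148*(-1/24)) = -6 + (-1 + 37/6) = -6 + 31/6 = -⅚ ≈ -0.83333)
-199*g(22, 8) + a = -199*(8 + 8) - ⅚ = -199*16 - ⅚ = -3184 - ⅚ = -19109/6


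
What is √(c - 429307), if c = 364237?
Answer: 3*I*√7230 ≈ 255.09*I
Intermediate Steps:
√(c - 429307) = √(364237 - 429307) = √(-65070) = 3*I*√7230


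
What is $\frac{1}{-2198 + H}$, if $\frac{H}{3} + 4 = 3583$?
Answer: $\frac{1}{8539} \approx 0.00011711$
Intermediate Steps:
$H = 10737$ ($H = -12 + 3 \cdot 3583 = -12 + 10749 = 10737$)
$\frac{1}{-2198 + H} = \frac{1}{-2198 + 10737} = \frac{1}{8539}$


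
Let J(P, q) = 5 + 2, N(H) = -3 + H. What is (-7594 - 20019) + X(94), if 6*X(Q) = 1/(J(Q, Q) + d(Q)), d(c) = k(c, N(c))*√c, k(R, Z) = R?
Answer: -137601377737/4983210 + 47*√94/2491605 ≈ -27613.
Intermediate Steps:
J(P, q) = 7
d(c) = c^(3/2) (d(c) = c*√c = c^(3/2))
X(Q) = 1/(6*(7 + Q^(3/2)))
(-7594 - 20019) + X(94) = (-7594 - 20019) + 1/(6*(7 + 94^(3/2))) = -27613 + 1/(6*(7 + 94*√94))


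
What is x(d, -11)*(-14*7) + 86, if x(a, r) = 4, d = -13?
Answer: -306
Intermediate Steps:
x(d, -11)*(-14*7) + 86 = 4*(-14*7) + 86 = 4*(-98) + 86 = -392 + 86 = -306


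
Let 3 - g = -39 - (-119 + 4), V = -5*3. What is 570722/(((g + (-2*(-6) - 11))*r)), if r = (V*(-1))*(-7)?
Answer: 285361/3780 ≈ 75.492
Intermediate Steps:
V = -15
r = -105 (r = -15*(-1)*(-7) = 15*(-7) = -105)
g = -73 (g = 3 - (-39 - (-119 + 4)) = 3 - (-39 - 1*(-115)) = 3 - (-39 + 115) = 3 - 1*76 = 3 - 76 = -73)
570722/(((g + (-2*(-6) - 11))*r)) = 570722/(((-73 + (-2*(-6) - 11))*(-105))) = 570722/(((-73 + (12 - 11))*(-105))) = 570722/(((-73 + 1)*(-105))) = 570722/((-72*(-105))) = 570722/7560 = 570722*(1/7560) = 285361/3780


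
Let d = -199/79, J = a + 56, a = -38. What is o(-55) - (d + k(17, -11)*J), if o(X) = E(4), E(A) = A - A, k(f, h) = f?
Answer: -23975/79 ≈ -303.48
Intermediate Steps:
J = 18 (J = -38 + 56 = 18)
E(A) = 0
o(X) = 0
d = -199/79 (d = -199*1/79 = -199/79 ≈ -2.5190)
o(-55) - (d + k(17, -11)*J) = 0 - (-199/79 + 17*18) = 0 - (-199/79 + 306) = 0 - 1*23975/79 = 0 - 23975/79 = -23975/79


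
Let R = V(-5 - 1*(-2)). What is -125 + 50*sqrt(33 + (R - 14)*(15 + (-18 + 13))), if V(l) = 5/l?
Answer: -125 + 50*I*sqrt(1113)/3 ≈ -125.0 + 556.03*I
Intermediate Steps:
R = -5/3 (R = 5/(-5 - 1*(-2)) = 5/(-5 + 2) = 5/(-3) = 5*(-1/3) = -5/3 ≈ -1.6667)
-125 + 50*sqrt(33 + (R - 14)*(15 + (-18 + 13))) = -125 + 50*sqrt(33 + (-5/3 - 14)*(15 + (-18 + 13))) = -125 + 50*sqrt(33 - 47*(15 - 5)/3) = -125 + 50*sqrt(33 - 47/3*10) = -125 + 50*sqrt(33 - 470/3) = -125 + 50*sqrt(-371/3) = -125 + 50*(I*sqrt(1113)/3) = -125 + 50*I*sqrt(1113)/3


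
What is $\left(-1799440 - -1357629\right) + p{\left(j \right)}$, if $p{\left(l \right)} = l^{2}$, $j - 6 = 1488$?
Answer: $1790225$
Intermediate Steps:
$j = 1494$ ($j = 6 + 1488 = 1494$)
$\left(-1799440 - -1357629\right) + p{\left(j \right)} = \left(-1799440 - -1357629\right) + 1494^{2} = \left(-1799440 + 1357629\right) + 2232036 = -441811 + 2232036 = 1790225$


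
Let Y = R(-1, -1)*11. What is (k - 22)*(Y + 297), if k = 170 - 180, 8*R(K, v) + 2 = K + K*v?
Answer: -9416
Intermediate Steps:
R(K, v) = -1/4 + K/8 + K*v/8 (R(K, v) = -1/4 + (K + K*v)/8 = -1/4 + (K/8 + K*v/8) = -1/4 + K/8 + K*v/8)
k = -10
Y = -11/4 (Y = (-1/4 + (1/8)*(-1) + (1/8)*(-1)*(-1))*11 = (-1/4 - 1/8 + 1/8)*11 = -1/4*11 = -11/4 ≈ -2.7500)
(k - 22)*(Y + 297) = (-10 - 22)*(-11/4 + 297) = -32*1177/4 = -9416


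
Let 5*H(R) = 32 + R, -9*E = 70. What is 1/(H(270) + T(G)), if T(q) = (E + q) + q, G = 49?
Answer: 45/6778 ≈ 0.0066391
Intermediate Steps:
E = -70/9 (E = -⅑*70 = -70/9 ≈ -7.7778)
T(q) = -70/9 + 2*q (T(q) = (-70/9 + q) + q = -70/9 + 2*q)
H(R) = 32/5 + R/5 (H(R) = (32 + R)/5 = 32/5 + R/5)
1/(H(270) + T(G)) = 1/((32/5 + (⅕)*270) + (-70/9 + 2*49)) = 1/((32/5 + 54) + (-70/9 + 98)) = 1/(302/5 + 812/9) = 1/(6778/45) = 45/6778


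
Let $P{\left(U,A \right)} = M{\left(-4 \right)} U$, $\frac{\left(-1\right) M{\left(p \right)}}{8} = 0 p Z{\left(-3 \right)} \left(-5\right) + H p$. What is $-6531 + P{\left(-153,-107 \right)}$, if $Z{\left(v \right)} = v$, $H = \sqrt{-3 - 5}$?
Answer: $-6531 - 9792 i \sqrt{2} \approx -6531.0 - 13848.0 i$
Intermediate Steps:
$H = 2 i \sqrt{2}$ ($H = \sqrt{-8} = 2 i \sqrt{2} \approx 2.8284 i$)
$M{\left(p \right)} = - 16 i p \sqrt{2}$ ($M{\left(p \right)} = - 8 \left(0 p \left(\left(-3\right) \left(-5\right)\right) + 2 i \sqrt{2} p\right) = - 8 \left(0 \cdot 15 + 2 i p \sqrt{2}\right) = - 8 \left(0 + 2 i p \sqrt{2}\right) = - 8 \cdot 2 i p \sqrt{2} = - 16 i p \sqrt{2}$)
$P{\left(U,A \right)} = 64 i U \sqrt{2}$ ($P{\left(U,A \right)} = \left(-16\right) i \left(-4\right) \sqrt{2} U = 64 i \sqrt{2} U = 64 i U \sqrt{2}$)
$-6531 + P{\left(-153,-107 \right)} = -6531 + 64 i \left(-153\right) \sqrt{2} = -6531 - 9792 i \sqrt{2}$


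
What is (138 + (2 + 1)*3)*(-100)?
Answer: -14700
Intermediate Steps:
(138 + (2 + 1)*3)*(-100) = (138 + 3*3)*(-100) = (138 + 9)*(-100) = 147*(-100) = -14700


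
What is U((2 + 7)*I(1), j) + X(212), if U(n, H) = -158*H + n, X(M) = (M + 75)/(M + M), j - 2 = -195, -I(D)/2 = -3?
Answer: 12952639/424 ≈ 30549.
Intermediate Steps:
I(D) = 6 (I(D) = -2*(-3) = 6)
j = -193 (j = 2 - 195 = -193)
X(M) = (75 + M)/(2*M) (X(M) = (75 + M)/((2*M)) = (75 + M)*(1/(2*M)) = (75 + M)/(2*M))
U(n, H) = n - 158*H
U((2 + 7)*I(1), j) + X(212) = ((2 + 7)*6 - 158*(-193)) + (½)*(75 + 212)/212 = (9*6 + 30494) + (½)*(1/212)*287 = (54 + 30494) + 287/424 = 30548 + 287/424 = 12952639/424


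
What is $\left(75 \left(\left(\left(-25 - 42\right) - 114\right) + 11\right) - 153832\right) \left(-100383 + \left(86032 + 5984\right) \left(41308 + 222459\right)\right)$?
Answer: $-4043059063597398$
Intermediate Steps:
$\left(75 \left(\left(\left(-25 - 42\right) - 114\right) + 11\right) - 153832\right) \left(-100383 + \left(86032 + 5984\right) \left(41308 + 222459\right)\right) = \left(75 \left(\left(\left(-25 - 42\right) - 114\right) + 11\right) - 153832\right) \left(-100383 + 92016 \cdot 263767\right) = \left(75 \left(\left(-67 - 114\right) + 11\right) - 153832\right) \left(-100383 + 24270784272\right) = \left(75 \left(-181 + 11\right) - 153832\right) 24270683889 = \left(75 \left(-170\right) - 153832\right) 24270683889 = \left(-12750 - 153832\right) 24270683889 = \left(-166582\right) 24270683889 = -4043059063597398$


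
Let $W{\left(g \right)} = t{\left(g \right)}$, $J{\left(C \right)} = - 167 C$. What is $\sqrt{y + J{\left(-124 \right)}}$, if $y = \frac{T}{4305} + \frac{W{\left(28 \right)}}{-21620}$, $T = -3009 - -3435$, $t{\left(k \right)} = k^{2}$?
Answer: $\frac{\sqrt{1993217320798522}}{310247} \approx 143.9$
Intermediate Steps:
$T = 426$ ($T = -3009 + 3435 = 426$)
$W{\left(g \right)} = g^{2}$
$y = \frac{19450}{310247}$ ($y = \frac{426}{4305} + \frac{28^{2}}{-21620} = 426 \cdot \frac{1}{4305} + 784 \left(- \frac{1}{21620}\right) = \frac{142}{1435} - \frac{196}{5405} = \frac{19450}{310247} \approx 0.062692$)
$\sqrt{y + J{\left(-124 \right)}} = \sqrt{\frac{19450}{310247} - -20708} = \sqrt{\frac{19450}{310247} + 20708} = \sqrt{\frac{6424614326}{310247}} = \frac{\sqrt{1993217320798522}}{310247}$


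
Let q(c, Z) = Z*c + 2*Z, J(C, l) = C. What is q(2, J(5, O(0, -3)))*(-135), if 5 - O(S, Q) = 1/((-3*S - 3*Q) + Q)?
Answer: -2700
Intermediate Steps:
O(S, Q) = 5 - 1/(-3*S - 2*Q) (O(S, Q) = 5 - 1/((-3*S - 3*Q) + Q) = 5 - 1/((-3*Q - 3*S) + Q) = 5 - 1/(-3*S - 2*Q))
q(c, Z) = 2*Z + Z*c
q(2, J(5, O(0, -3)))*(-135) = (5*(2 + 2))*(-135) = (5*4)*(-135) = 20*(-135) = -2700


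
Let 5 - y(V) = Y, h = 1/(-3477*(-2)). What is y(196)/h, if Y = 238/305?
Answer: 146718/5 ≈ 29344.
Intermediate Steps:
h = 1/6954 ≈ 0.00014380
Y = 238/305 (Y = 238*(1/305) = 238/305 ≈ 0.78033)
y(V) = 1287/305 (y(V) = 5 - 1*238/305 = 5 - 238/305 = 1287/305)
y(196)/h = 1287/(305*(1/6954)) = (1287/305)*6954 = 146718/5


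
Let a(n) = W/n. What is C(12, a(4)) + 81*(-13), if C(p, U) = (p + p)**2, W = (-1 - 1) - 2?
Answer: -477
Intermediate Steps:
W = -4 (W = -2 - 2 = -4)
a(n) = -4/n
C(p, U) = 4*p**2 (C(p, U) = (2*p)**2 = 4*p**2)
C(12, a(4)) + 81*(-13) = 4*12**2 + 81*(-13) = 4*144 - 1053 = 576 - 1053 = -477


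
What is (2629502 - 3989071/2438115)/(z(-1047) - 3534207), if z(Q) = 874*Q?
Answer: -6411024279659/10847868497775 ≈ -0.59099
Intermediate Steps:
(2629502 - 3989071/2438115)/(z(-1047) - 3534207) = (2629502 - 3989071/2438115)/(874*(-1047) - 3534207) = (2629502 - 3989071*1/2438115)/(-915078 - 3534207) = (2629502 - 3989071/2438115)/(-4449285) = (6411024279659/2438115)*(-1/4449285) = -6411024279659/10847868497775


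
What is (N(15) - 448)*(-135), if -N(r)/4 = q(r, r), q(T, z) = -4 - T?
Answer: 50220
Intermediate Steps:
N(r) = 16 + 4*r (N(r) = -4*(-4 - r) = 16 + 4*r)
(N(15) - 448)*(-135) = ((16 + 4*15) - 448)*(-135) = ((16 + 60) - 448)*(-135) = (76 - 448)*(-135) = -372*(-135) = 50220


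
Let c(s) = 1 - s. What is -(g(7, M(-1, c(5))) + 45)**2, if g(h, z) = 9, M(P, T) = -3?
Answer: -2916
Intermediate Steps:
-(g(7, M(-1, c(5))) + 45)**2 = -(9 + 45)**2 = -1*54**2 = -1*2916 = -2916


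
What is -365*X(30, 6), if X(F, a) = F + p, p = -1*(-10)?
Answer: -14600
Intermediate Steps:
p = 10
X(F, a) = 10 + F (X(F, a) = F + 10 = 10 + F)
-365*X(30, 6) = -365*(10 + 30) = -365*40 = -14600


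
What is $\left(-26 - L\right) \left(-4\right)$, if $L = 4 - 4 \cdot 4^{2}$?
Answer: $-136$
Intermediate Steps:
$L = -60$ ($L = 4 - 64 = -60$)
$\left(-26 - L\right) \left(-4\right) = \left(-26 - -60\right) \left(-4\right) = \left(-26 + 60\right) \left(-4\right) = 34 \left(-4\right) = -136$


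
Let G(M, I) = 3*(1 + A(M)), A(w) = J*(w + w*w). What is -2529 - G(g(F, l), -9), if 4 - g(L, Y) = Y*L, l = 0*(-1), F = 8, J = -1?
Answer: -2472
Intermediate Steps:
l = 0
A(w) = -w - w**2 (A(w) = -(w + w*w) = -(w + w**2) = -w - w**2)
g(L, Y) = 4 - L*Y (g(L, Y) = 4 - Y*L = 4 - L*Y)
G(M, I) = 3 - 3*M*(1 + M) (G(M, I) = 3*(1 - M*(1 + M)) = 3 - 3*M*(1 + M))
-2529 - G(g(F, l), -9) = -2529 - (3 - 3*(4 - 1*8*0)*(1 + (4 - 1*8*0))) = -2529 - (3 - 3*(4 + 0)*(1 + (4 + 0))) = -2529 - (3 - 3*4*(1 + 4)) = -2529 - (3 - 3*4*5) = -2529 - (3 - 60) = -2529 - 1*(-57) = -2529 + 57 = -2472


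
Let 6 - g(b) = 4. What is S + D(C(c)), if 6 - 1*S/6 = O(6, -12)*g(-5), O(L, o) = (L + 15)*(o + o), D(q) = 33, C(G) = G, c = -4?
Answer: 6117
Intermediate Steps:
g(b) = 2 (g(b) = 6 - 1*4 = 6 - 4 = 2)
O(L, o) = 2*o*(15 + L) (O(L, o) = (15 + L)*(2*o) = 2*o*(15 + L))
S = 6084 (S = 36 - 6*2*(-12)*(15 + 6)*2 = 36 - 6*2*(-12)*21*2 = 36 - (-3024)*2 = 36 - 6*(-1008) = 36 + 6048 = 6084)
S + D(C(c)) = 6084 + 33 = 6117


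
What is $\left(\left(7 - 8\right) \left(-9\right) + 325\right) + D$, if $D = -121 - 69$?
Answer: $144$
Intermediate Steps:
$D = -190$ ($D = -121 - 69 = -190$)
$\left(\left(7 - 8\right) \left(-9\right) + 325\right) + D = \left(\left(7 - 8\right) \left(-9\right) + 325\right) - 190 = \left(\left(-1\right) \left(-9\right) + 325\right) - 190 = \left(9 + 325\right) - 190 = 334 - 190 = 144$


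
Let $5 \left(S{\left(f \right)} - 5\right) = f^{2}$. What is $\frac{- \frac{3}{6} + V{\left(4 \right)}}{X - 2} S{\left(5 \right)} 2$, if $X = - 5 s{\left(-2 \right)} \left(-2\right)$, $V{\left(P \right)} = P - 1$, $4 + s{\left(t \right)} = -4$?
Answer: $- \frac{25}{41} \approx -0.60976$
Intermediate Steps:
$s{\left(t \right)} = -8$ ($s{\left(t \right)} = -4 - 4 = -8$)
$V{\left(P \right)} = -1 + P$ ($V{\left(P \right)} = P - 1 = -1 + P$)
$X = -80$ ($X = \left(-5\right) \left(-8\right) \left(-2\right) = 40 \left(-2\right) = -80$)
$S{\left(f \right)} = 5 + \frac{f^{2}}{5}$
$\frac{- \frac{3}{6} + V{\left(4 \right)}}{X - 2} S{\left(5 \right)} 2 = \frac{- \frac{3}{6} + \left(-1 + 4\right)}{-80 - 2} \left(5 + \frac{5^{2}}{5}\right) 2 = \frac{\left(-3\right) \frac{1}{6} + 3}{-82} \left(5 + \frac{1}{5} \cdot 25\right) 2 = \left(- \frac{1}{2} + 3\right) \left(- \frac{1}{82}\right) \left(5 + 5\right) 2 = \frac{5}{2} \left(- \frac{1}{82}\right) 10 \cdot 2 = \left(- \frac{5}{164}\right) 10 \cdot 2 = \left(- \frac{25}{82}\right) 2 = - \frac{25}{41}$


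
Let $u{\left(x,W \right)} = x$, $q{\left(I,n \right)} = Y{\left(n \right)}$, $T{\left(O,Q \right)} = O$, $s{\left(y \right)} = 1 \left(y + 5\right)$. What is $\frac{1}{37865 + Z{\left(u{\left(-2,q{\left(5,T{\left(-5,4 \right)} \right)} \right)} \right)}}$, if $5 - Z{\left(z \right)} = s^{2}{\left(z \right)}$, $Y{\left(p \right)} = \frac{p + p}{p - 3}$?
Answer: $\frac{1}{37861} \approx 2.6412 \cdot 10^{-5}$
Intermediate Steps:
$s{\left(y \right)} = 5 + y$ ($s{\left(y \right)} = 1 \left(5 + y\right) = 5 + y$)
$Y{\left(p \right)} = \frac{2 p}{-3 + p}$
$q{\left(I,n \right)} = \frac{2 n}{-3 + n}$
$Z{\left(z \right)} = 5 - \left(5 + z\right)^{2}$
$\frac{1}{37865 + Z{\left(u{\left(-2,q{\left(5,T{\left(-5,4 \right)} \right)} \right)} \right)}} = \frac{1}{37865 + \left(5 - \left(5 - 2\right)^{2}\right)} = \frac{1}{37865 + \left(5 - 3^{2}\right)} = \frac{1}{37865 + \left(5 - 9\right)} = \frac{1}{37865 - 4} = \frac{1}{37861}$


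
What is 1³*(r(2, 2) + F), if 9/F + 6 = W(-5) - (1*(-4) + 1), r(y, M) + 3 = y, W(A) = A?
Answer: -17/8 ≈ -2.1250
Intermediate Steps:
r(y, M) = -3 + y
F = -9/8 (F = 9/(-6 + (-5 - (1*(-4) + 1))) = 9/(-6 + (-5 - (-4 + 1))) = 9/(-6 + (-5 - 1*(-3))) = 9/(-6 + (-5 + 3)) = 9/(-6 - 2) = 9/(-8) = 9*(-⅛) = -9/8 ≈ -1.1250)
1³*(r(2, 2) + F) = 1³*((-3 + 2) - 9/8) = 1*(-1 - 9/8) = 1*(-17/8) = -17/8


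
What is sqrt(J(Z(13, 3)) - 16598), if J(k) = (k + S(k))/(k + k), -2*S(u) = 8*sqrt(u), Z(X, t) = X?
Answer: sqrt(-11219910 - 104*sqrt(13))/26 ≈ 128.83*I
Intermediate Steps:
S(u) = -4*sqrt(u)
J(k) = (k - 4*sqrt(k))/(2*k) (J(k) = (k - 4*sqrt(k))/(k + k) = (k - 4*sqrt(k))/((2*k)) = (k - 4*sqrt(k))*(1/(2*k)) = (k - 4*sqrt(k))/(2*k))
sqrt(J(Z(13, 3)) - 16598) = sqrt((1/2 - 2*sqrt(13)/13) - 16598) = sqrt(-33195/2 - 2*sqrt(13)/13)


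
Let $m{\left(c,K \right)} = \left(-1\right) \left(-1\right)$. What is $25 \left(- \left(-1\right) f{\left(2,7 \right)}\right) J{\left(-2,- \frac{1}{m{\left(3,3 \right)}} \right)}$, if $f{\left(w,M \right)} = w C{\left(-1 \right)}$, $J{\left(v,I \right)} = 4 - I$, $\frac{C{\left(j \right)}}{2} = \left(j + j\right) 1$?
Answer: $-1000$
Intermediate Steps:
$C{\left(j \right)} = 4 j$ ($C{\left(j \right)} = 2 \left(j + j\right) 1 = 2 \cdot 2 j 1 = 2 \cdot 2 j = 4 j$)
$m{\left(c,K \right)} = 1$
$f{\left(w,M \right)} = - 4 w$ ($f{\left(w,M \right)} = w 4 \left(-1\right) = w \left(-4\right) = - 4 w$)
$25 \left(- \left(-1\right) f{\left(2,7 \right)}\right) J{\left(-2,- \frac{1}{m{\left(3,3 \right)}} \right)} = 25 \left(- \left(-1\right) \left(\left(-4\right) 2\right)\right) \left(4 - - 1^{-1}\right) = 25 \left(- \left(-1\right) \left(-8\right)\right) \left(4 - \left(-1\right) 1\right) = 25 \left(\left(-1\right) 8\right) \left(4 - -1\right) = 25 \left(-8\right) \left(4 + 1\right) = \left(-200\right) 5 = -1000$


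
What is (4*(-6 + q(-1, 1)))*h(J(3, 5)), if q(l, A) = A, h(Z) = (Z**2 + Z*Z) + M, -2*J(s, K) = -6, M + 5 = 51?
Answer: -1280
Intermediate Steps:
M = 46 (M = -5 + 51 = 46)
J(s, K) = 3 (J(s, K) = -1/2*(-6) = 3)
h(Z) = 46 + 2*Z**2 (h(Z) = (Z**2 + Z*Z) + 46 = (Z**2 + Z**2) + 46 = 2*Z**2 + 46 = 46 + 2*Z**2)
(4*(-6 + q(-1, 1)))*h(J(3, 5)) = (4*(-6 + 1))*(46 + 2*3**2) = (4*(-5))*(46 + 2*9) = -20*(46 + 18) = -20*64 = -1280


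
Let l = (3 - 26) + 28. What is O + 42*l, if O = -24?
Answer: 186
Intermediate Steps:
l = 5 (l = -23 + 28 = 5)
O + 42*l = -24 + 42*5 = -24 + 210 = 186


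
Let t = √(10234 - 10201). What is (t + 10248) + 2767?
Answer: 13015 + √33 ≈ 13021.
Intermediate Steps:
t = √33 ≈ 5.7446
(t + 10248) + 2767 = (√33 + 10248) + 2767 = (10248 + √33) + 2767 = 13015 + √33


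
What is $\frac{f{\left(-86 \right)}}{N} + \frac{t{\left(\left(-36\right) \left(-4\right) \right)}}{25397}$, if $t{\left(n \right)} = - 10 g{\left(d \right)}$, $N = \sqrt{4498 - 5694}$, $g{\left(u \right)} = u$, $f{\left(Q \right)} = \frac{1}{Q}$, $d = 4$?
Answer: $- \frac{40}{25397} + \frac{i \sqrt{299}}{51428} \approx -0.001575 + 0.00033623 i$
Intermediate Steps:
$N = 2 i \sqrt{299}$ ($N = \sqrt{-1196} = 2 i \sqrt{299} \approx 34.583 i$)
$t{\left(n \right)} = -40$ ($t{\left(n \right)} = \left(-10\right) 4 = -40$)
$\frac{f{\left(-86 \right)}}{N} + \frac{t{\left(\left(-36\right) \left(-4\right) \right)}}{25397} = \frac{1}{\left(-86\right) 2 i \sqrt{299}} - \frac{40}{25397} = - \frac{\left(- \frac{1}{598}\right) i \sqrt{299}}{86} - \frac{40}{25397} = \frac{i \sqrt{299}}{51428} - \frac{40}{25397} = - \frac{40}{25397} + \frac{i \sqrt{299}}{51428}$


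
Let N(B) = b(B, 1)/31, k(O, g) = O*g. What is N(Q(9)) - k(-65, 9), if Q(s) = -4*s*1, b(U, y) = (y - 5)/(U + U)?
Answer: 326431/558 ≈ 585.00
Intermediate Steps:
b(U, y) = (-5 + y)/(2*U) (b(U, y) = (-5 + y)/((2*U)) = (-5 + y)*(1/(2*U)) = (-5 + y)/(2*U))
Q(s) = -4*s
N(B) = -2/(31*B) (N(B) = ((-5 + 1)/(2*B))/31 = ((1/2)*(-4)/B)*(1/31) = -2/B*(1/31) = -2/(31*B))
N(Q(9)) - k(-65, 9) = -2/(31*((-4*9))) - (-65)*9 = -2/31/(-36) - 1*(-585) = -2/31*(-1/36) + 585 = 1/558 + 585 = 326431/558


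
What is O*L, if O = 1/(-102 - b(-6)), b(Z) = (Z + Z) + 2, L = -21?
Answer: 21/92 ≈ 0.22826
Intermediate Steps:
b(Z) = 2 + 2*Z (b(Z) = 2*Z + 2 = 2 + 2*Z)
O = -1/92 (O = 1/(-102 - (2 + 2*(-6))) = 1/(-102 - (2 - 12)) = 1/(-102 - 1*(-10)) = 1/(-102 + 10) = 1/(-92) = -1/92 ≈ -0.010870)
O*L = -1/92*(-21) = 21/92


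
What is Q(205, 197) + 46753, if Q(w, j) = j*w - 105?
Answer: 87033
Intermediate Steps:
Q(w, j) = -105 + j*w
Q(205, 197) + 46753 = (-105 + 197*205) + 46753 = (-105 + 40385) + 46753 = 40280 + 46753 = 87033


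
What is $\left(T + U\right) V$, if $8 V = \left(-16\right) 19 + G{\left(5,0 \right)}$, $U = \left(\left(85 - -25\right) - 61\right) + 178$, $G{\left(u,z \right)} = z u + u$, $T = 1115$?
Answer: $- \frac{200629}{4} \approx -50157.0$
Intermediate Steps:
$G{\left(u,z \right)} = u + u z$ ($G{\left(u,z \right)} = u z + u = u + u z$)
$U = 227$ ($U = \left(\left(85 + 25\right) - 61\right) + 178 = \left(110 - 61\right) + 178 = 49 + 178 = 227$)
$V = - \frac{299}{8}$ ($V = \frac{\left(-16\right) 19 + 5 \left(1 + 0\right)}{8} = \frac{-304 + 5 \cdot 1}{8} = \frac{-304 + 5}{8} = \frac{1}{8} \left(-299\right) = - \frac{299}{8} \approx -37.375$)
$\left(T + U\right) V = \left(1115 + 227\right) \left(- \frac{299}{8}\right) = 1342 \left(- \frac{299}{8}\right) = - \frac{200629}{4}$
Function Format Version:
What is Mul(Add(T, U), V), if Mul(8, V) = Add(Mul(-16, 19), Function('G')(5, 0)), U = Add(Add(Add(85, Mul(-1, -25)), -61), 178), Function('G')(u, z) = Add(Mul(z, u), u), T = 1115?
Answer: Rational(-200629, 4) ≈ -50157.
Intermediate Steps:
Function('G')(u, z) = Add(u, Mul(u, z)) (Function('G')(u, z) = Add(Mul(u, z), u) = Add(u, Mul(u, z)))
U = 227 (U = Add(Add(Add(85, 25), -61), 178) = Add(Add(110, -61), 178) = Add(49, 178) = 227)
V = Rational(-299, 8) (V = Mul(Rational(1, 8), Add(Mul(-16, 19), Mul(5, Add(1, 0)))) = Mul(Rational(1, 8), Add(-304, Mul(5, 1))) = Mul(Rational(1, 8), Add(-304, 5)) = Mul(Rational(1, 8), -299) = Rational(-299, 8) ≈ -37.375)
Mul(Add(T, U), V) = Mul(Add(1115, 227), Rational(-299, 8)) = Mul(1342, Rational(-299, 8)) = Rational(-200629, 4)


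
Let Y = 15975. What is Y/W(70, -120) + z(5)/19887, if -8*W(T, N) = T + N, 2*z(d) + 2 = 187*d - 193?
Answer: 50831542/19887 ≈ 2556.0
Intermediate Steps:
z(d) = -195/2 + 187*d/2 (z(d) = -1 + (187*d - 193)/2 = -1 + (-193 + 187*d)/2 = -1 + (-193/2 + 187*d/2) = -195/2 + 187*d/2)
W(T, N) = -N/8 - T/8 (W(T, N) = -(T + N)/8 = -(N + T)/8 = -N/8 - T/8)
Y/W(70, -120) + z(5)/19887 = 15975/(-1/8*(-120) - 1/8*70) + (-195/2 + (187/2)*5)/19887 = 15975/(15 - 35/4) + (-195/2 + 935/2)*(1/19887) = 15975/(25/4) + 370*(1/19887) = 15975*(4/25) + 370/19887 = 2556 + 370/19887 = 50831542/19887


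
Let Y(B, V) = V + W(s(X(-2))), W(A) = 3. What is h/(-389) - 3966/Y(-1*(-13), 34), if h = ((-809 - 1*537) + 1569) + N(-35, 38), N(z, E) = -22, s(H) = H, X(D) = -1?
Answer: -1550211/14393 ≈ -107.71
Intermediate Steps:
h = 201 (h = ((-809 - 1*537) + 1569) - 22 = ((-809 - 537) + 1569) - 22 = (-1346 + 1569) - 22 = 223 - 22 = 201)
Y(B, V) = 3 + V (Y(B, V) = V + 3 = 3 + V)
h/(-389) - 3966/Y(-1*(-13), 34) = 201/(-389) - 3966/(3 + 34) = 201*(-1/389) - 3966/37 = -201/389 - 3966*1/37 = -201/389 - 3966/37 = -1550211/14393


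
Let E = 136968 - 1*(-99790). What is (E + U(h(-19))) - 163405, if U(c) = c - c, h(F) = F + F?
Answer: 73353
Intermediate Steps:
E = 236758 (E = 136968 + 99790 = 236758)
h(F) = 2*F
U(c) = 0
(E + U(h(-19))) - 163405 = (236758 + 0) - 163405 = 236758 - 163405 = 73353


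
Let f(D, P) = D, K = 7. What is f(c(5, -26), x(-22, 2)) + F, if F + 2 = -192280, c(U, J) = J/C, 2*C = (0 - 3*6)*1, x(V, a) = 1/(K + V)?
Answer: -1730512/9 ≈ -1.9228e+5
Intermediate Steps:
x(V, a) = 1/(7 + V)
C = -9 (C = ((0 - 3*6)*1)/2 = ((0 - 18)*1)/2 = (-18*1)/2 = (½)*(-18) = -9)
c(U, J) = -J/9 (c(U, J) = J/(-9) = J*(-⅑) = -J/9)
F = -192282 (F = -2 - 192280 = -192282)
f(c(5, -26), x(-22, 2)) + F = -⅑*(-26) - 192282 = 26/9 - 192282 = -1730512/9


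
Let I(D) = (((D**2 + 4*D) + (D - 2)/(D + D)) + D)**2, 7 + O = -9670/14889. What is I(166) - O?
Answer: 82650451582003126/102570321 ≈ 8.0579e+8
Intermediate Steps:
O = -113893/14889 (O = -7 - 9670/14889 = -113893/14889 ≈ -7.6495)
I(D) = (D**2 + 5*D + (-2 + D)/(2*D))**2 (I(D) = (((D**2 + 4*D) + (-2 + D)/((2*D))) + D)**2 = (((D**2 + 4*D) + (-2 + D)*(1/(2*D))) + D)**2 = (((D**2 + 4*D) + (-2 + D)/(2*D)) + D)**2 = ((D**2 + 4*D + (-2 + D)/(2*D)) + D)**2 = (D**2 + 5*D + (-2 + D)/(2*D))**2)
I(166) - O = (1/4)*(-2 + 166 + 2*166**3 + 10*166**2)**2/166**2 - 1*(-113893/14889) = (1/4)*(1/27556)*(-2 + 166 + 2*4574296 + 10*27556)**2 + 113893/14889 = (1/4)*(1/27556)*(-2 + 166 + 9148592 + 275560)**2 + 113893/14889 = (1/4)*(1/27556)*9424316**2 + 113893/14889 = (1/4)*(1/27556)*88817732067856 + 113893/14889 = 5551108254241/6889 + 113893/14889 = 82650451582003126/102570321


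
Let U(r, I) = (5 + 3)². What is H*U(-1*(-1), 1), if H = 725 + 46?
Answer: 49344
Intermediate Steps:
H = 771
U(r, I) = 64 (U(r, I) = 8² = 64)
H*U(-1*(-1), 1) = 771*64 = 49344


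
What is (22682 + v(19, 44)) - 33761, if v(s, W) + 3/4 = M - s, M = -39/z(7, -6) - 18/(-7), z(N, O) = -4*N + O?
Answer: -5281235/476 ≈ -11095.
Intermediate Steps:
z(N, O) = O - 4*N
M = 885/238 (M = -39/(-6 - 4*7) - 18/(-7) = -39/(-6 - 28) - 18*(-1/7) = -39/(-34) + 18/7 = -39*(-1/34) + 18/7 = 39/34 + 18/7 = 885/238 ≈ 3.7185)
v(s, W) = 1413/476 - s (v(s, W) = -3/4 + (885/238 - s) = 1413/476 - s)
(22682 + v(19, 44)) - 33761 = (22682 + (1413/476 - 1*19)) - 33761 = (22682 + (1413/476 - 19)) - 33761 = (22682 - 7631/476) - 33761 = 10789001/476 - 33761 = -5281235/476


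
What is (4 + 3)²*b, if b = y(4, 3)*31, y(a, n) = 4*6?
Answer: 36456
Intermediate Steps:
y(a, n) = 24
b = 744 (b = 24*31 = 744)
(4 + 3)²*b = (4 + 3)²*744 = 7²*744 = 49*744 = 36456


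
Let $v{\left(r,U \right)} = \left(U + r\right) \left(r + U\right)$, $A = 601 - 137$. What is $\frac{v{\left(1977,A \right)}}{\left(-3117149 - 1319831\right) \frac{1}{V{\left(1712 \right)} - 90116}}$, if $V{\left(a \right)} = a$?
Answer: $\frac{131688388581}{1109245} \approx 1.1872 \cdot 10^{5}$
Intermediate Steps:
$A = 464$
$v{\left(r,U \right)} = \left(U + r\right)^{2}$ ($v{\left(r,U \right)} = \left(U + r\right) \left(U + r\right) = \left(U + r\right)^{2}$)
$\frac{v{\left(1977,A \right)}}{\left(-3117149 - 1319831\right) \frac{1}{V{\left(1712 \right)} - 90116}} = \frac{\left(464 + 1977\right)^{2}}{\left(-3117149 - 1319831\right) \frac{1}{1712 - 90116}} = \frac{2441^{2}}{\left(-4436980\right) \frac{1}{-88404}} = \frac{5958481}{\left(-4436980\right) \left(- \frac{1}{88404}\right)} = \frac{5958481}{\frac{1109245}{22101}} = 5958481 \cdot \frac{22101}{1109245} = \frac{131688388581}{1109245}$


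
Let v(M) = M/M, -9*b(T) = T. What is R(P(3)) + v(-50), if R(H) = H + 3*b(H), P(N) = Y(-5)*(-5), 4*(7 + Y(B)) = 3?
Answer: 131/6 ≈ 21.833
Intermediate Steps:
Y(B) = -25/4 (Y(B) = -7 + (¼)*3 = -7 + ¾ = -25/4)
b(T) = -T/9
v(M) = 1
P(N) = 125/4 (P(N) = -25/4*(-5) = 125/4)
R(H) = 2*H/3 (R(H) = H + 3*(-H/9) = H - H/3 = 2*H/3)
R(P(3)) + v(-50) = (⅔)*(125/4) + 1 = 125/6 + 1 = 131/6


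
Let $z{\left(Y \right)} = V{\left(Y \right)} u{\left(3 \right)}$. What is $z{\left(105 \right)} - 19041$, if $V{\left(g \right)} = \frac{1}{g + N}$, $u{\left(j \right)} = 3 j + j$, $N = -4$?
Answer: $- \frac{1923129}{101} \approx -19041.0$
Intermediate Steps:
$u{\left(j \right)} = 4 j$
$V{\left(g \right)} = \frac{1}{-4 + g}$ ($V{\left(g \right)} = \frac{1}{g - 4} = \frac{1}{-4 + g}$)
$z{\left(Y \right)} = \frac{12}{-4 + Y}$ ($z{\left(Y \right)} = \frac{4 \cdot 3}{-4 + Y} = \frac{1}{-4 + Y} 12 = \frac{12}{-4 + Y}$)
$z{\left(105 \right)} - 19041 = \frac{12}{-4 + 105} - 19041 = \frac{12}{101} - 19041 = - \frac{1923129}{101}$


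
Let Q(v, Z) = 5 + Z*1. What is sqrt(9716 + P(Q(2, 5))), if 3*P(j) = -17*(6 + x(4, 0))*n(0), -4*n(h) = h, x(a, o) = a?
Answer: 2*sqrt(2429) ≈ 98.570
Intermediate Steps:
Q(v, Z) = 5 + Z
n(h) = -h/4
P(j) = 0 (P(j) = (-17*(6 + 4)*(-1/4*0))/3 = (-170*0)/3 = (-17*0)/3 = (1/3)*0 = 0)
sqrt(9716 + P(Q(2, 5))) = sqrt(9716 + 0) = sqrt(9716) = 2*sqrt(2429)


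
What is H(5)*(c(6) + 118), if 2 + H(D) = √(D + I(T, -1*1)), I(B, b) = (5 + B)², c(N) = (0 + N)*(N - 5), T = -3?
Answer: 124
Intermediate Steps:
c(N) = N*(-5 + N)
H(D) = -2 + √(4 + D) (H(D) = -2 + √(D + (5 - 3)²) = -2 + √(D + 2²) = -2 + √(D + 4) = -2 + √(4 + D))
H(5)*(c(6) + 118) = (-2 + √(4 + 5))*(6*(-5 + 6) + 118) = (-2 + √9)*(6*1 + 118) = (-2 + 3)*(6 + 118) = 1*124 = 124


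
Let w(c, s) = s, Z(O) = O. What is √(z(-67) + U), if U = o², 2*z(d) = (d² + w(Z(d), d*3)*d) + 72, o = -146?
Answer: 3*√3370 ≈ 174.16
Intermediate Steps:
z(d) = 36 + 2*d² (z(d) = ((d² + (d*3)*d) + 72)/2 = ((d² + (3*d)*d) + 72)/2 = ((d² + 3*d²) + 72)/2 = (4*d² + 72)/2 = (72 + 4*d²)/2 = 36 + 2*d²)
U = 21316 (U = (-146)² = 21316)
√(z(-67) + U) = √((36 + 2*(-67)²) + 21316) = √((36 + 2*4489) + 21316) = √((36 + 8978) + 21316) = √(9014 + 21316) = √30330 = 3*√3370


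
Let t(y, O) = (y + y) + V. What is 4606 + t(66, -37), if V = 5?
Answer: 4743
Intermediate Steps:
t(y, O) = 5 + 2*y (t(y, O) = (y + y) + 5 = 2*y + 5 = 5 + 2*y)
4606 + t(66, -37) = 4606 + (5 + 2*66) = 4606 + (5 + 132) = 4606 + 137 = 4743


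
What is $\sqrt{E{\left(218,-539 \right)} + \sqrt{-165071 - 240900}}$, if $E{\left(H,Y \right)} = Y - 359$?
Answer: $\sqrt{-898 + i \sqrt{405971}} \approx 10.077 + 31.615 i$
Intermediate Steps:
$E{\left(H,Y \right)} = -359 + Y$
$\sqrt{E{\left(218,-539 \right)} + \sqrt{-165071 - 240900}} = \sqrt{\left(-359 - 539\right) + \sqrt{-165071 - 240900}} = \sqrt{-898 + \sqrt{-405971}} = \sqrt{-898 + i \sqrt{405971}}$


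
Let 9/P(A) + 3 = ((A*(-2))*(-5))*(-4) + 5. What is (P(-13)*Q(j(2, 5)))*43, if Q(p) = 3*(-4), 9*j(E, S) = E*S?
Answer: -258/29 ≈ -8.8965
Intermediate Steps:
j(E, S) = E*S/9 (j(E, S) = (E*S)/9 = E*S/9)
Q(p) = -12
P(A) = 9/(2 - 40*A) (P(A) = 9/(-3 + (((A*(-2))*(-5))*(-4) + 5)) = 9/(-3 + ((-2*A*(-5))*(-4) + 5)) = 9/(-3 + ((10*A)*(-4) + 5)) = 9/(-3 + (-40*A + 5)) = 9/(-3 + (5 - 40*A)) = 9/(2 - 40*A))
(P(-13)*Q(j(2, 5)))*43 = (-9/(-2 + 40*(-13))*(-12))*43 = (-9/(-2 - 520)*(-12))*43 = (-9/(-522)*(-12))*43 = (-9*(-1/522)*(-12))*43 = ((1/58)*(-12))*43 = -6/29*43 = -258/29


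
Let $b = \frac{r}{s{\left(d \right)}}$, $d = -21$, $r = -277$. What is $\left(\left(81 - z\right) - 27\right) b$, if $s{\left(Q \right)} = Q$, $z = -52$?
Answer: $\frac{29362}{21} \approx 1398.2$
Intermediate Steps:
$b = \frac{277}{21}$ ($b = - \frac{277}{-21} = \left(-277\right) \left(- \frac{1}{21}\right) = \frac{277}{21} \approx 13.19$)
$\left(\left(81 - z\right) - 27\right) b = \left(\left(81 - -52\right) - 27\right) \frac{277}{21} = \left(\left(81 + 52\right) - 27\right) \frac{277}{21} = \left(133 - 27\right) \frac{277}{21} = 106 \cdot \frac{277}{21} = \frac{29362}{21}$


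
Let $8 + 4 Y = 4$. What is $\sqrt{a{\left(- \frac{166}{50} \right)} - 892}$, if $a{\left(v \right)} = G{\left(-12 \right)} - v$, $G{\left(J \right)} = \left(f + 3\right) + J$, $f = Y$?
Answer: $\frac{i \sqrt{22467}}{5} \approx 29.978 i$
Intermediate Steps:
$Y = -1$ ($Y = -2 + \frac{1}{4} \cdot 4 = -2 + 1 = -1$)
$f = -1$
$G{\left(J \right)} = 2 + J$ ($G{\left(J \right)} = \left(-1 + 3\right) + J = 2 + J$)
$a{\left(v \right)} = -10 - v$ ($a{\left(v \right)} = \left(2 - 12\right) - v = -10 - v$)
$\sqrt{a{\left(- \frac{166}{50} \right)} - 892} = \sqrt{\left(-10 - - \frac{166}{50}\right) - 892} = \sqrt{\left(-10 - \left(-166\right) \frac{1}{50}\right) - 892} = \sqrt{\left(-10 - - \frac{83}{25}\right) - 892} = \sqrt{\left(-10 + \frac{83}{25}\right) - 892} = \sqrt{- \frac{167}{25} - 892} = \sqrt{- \frac{22467}{25}} = \frac{i \sqrt{22467}}{5}$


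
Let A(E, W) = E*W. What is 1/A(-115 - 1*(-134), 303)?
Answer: 1/5757 ≈ 0.00017370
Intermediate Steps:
1/A(-115 - 1*(-134), 303) = 1/((-115 - 1*(-134))*303) = 1/((-115 + 134)*303) = 1/(19*303) = 1/5757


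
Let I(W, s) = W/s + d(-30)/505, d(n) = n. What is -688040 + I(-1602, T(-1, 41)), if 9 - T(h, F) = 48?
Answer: -903342664/1313 ≈ -6.8800e+5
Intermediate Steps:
T(h, F) = -39 (T(h, F) = 9 - 1*48 = 9 - 48 = -39)
I(W, s) = -6/101 + W/s (I(W, s) = W/s - 30/505 = W/s - 30*1/505 = W/s - 6/101 = -6/101 + W/s)
-688040 + I(-1602, T(-1, 41)) = -688040 + (-6/101 - 1602/(-39)) = -688040 + (-6/101 - 1602*(-1/39)) = -688040 + (-6/101 + 534/13) = -688040 + 53856/1313 = -903342664/1313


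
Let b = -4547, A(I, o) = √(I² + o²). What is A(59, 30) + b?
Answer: -4547 + √4381 ≈ -4480.8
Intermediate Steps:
A(59, 30) + b = √(59² + 30²) - 4547 = √(3481 + 900) - 4547 = √4381 - 4547 = -4547 + √4381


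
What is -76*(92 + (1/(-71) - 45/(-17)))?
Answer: -8680872/1207 ≈ -7192.1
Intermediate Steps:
-76*(92 + (1/(-71) - 45/(-17))) = -76*(92 + (1*(-1/71) - 45*(-1/17))) = -76*(92 + (-1/71 + 45/17)) = -76*(92 + 3178/1207) = -76*114222/1207 = -8680872/1207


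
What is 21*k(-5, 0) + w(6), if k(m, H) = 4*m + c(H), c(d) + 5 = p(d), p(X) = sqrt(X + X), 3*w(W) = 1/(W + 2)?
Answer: -12599/24 ≈ -524.96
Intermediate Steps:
w(W) = 1/(3*(2 + W)) (w(W) = 1/(3*(W + 2)) = 1/(3*(2 + W)))
p(X) = sqrt(2)*sqrt(X) (p(X) = sqrt(2*X) = sqrt(2)*sqrt(X))
c(d) = -5 + sqrt(2)*sqrt(d)
k(m, H) = -5 + 4*m + sqrt(2)*sqrt(H) (k(m, H) = 4*m + (-5 + sqrt(2)*sqrt(H)) = -5 + 4*m + sqrt(2)*sqrt(H))
21*k(-5, 0) + w(6) = 21*(-5 + 4*(-5) + sqrt(2)*sqrt(0)) + 1/(3*(2 + 6)) = 21*(-5 - 20 + sqrt(2)*0) + (1/3)/8 = 21*(-5 - 20 + 0) + (1/3)*(1/8) = 21*(-25) + 1/24 = -525 + 1/24 = -12599/24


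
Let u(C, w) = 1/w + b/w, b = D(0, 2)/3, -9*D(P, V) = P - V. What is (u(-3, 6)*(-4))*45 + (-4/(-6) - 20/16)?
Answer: -1181/36 ≈ -32.806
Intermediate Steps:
D(P, V) = -P/9 + V/9 (D(P, V) = -(P - V)/9 = -P/9 + V/9)
b = 2/27 (b = (-⅑*0 + (⅑)*2)/3 = (0 + 2/9)*(⅓) = (2/9)*(⅓) = 2/27 ≈ 0.074074)
u(C, w) = 29/(27*w) (u(C, w) = 1/w + 2/(27*w) = 29/(27*w))
(u(-3, 6)*(-4))*45 + (-4/(-6) - 20/16) = (((29/27)/6)*(-4))*45 + (-4/(-6) - 20/16) = (((29/27)*(⅙))*(-4))*45 + (-4*(-⅙) - 20*1/16) = ((29/162)*(-4))*45 + (⅔ - 5/4) = -58/81*45 - 7/12 = -290/9 - 7/12 = -1181/36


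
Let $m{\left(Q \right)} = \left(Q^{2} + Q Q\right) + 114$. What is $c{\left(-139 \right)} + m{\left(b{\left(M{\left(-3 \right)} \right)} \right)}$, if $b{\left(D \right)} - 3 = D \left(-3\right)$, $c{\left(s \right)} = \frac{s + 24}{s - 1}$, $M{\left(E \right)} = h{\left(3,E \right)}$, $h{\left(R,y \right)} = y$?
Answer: $\frac{11279}{28} \approx 402.82$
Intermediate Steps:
$M{\left(E \right)} = E$
$c{\left(s \right)} = \frac{24 + s}{-1 + s}$
$b{\left(D \right)} = 3 - 3 D$ ($b{\left(D \right)} = 3 + D \left(-3\right) = 3 - 3 D$)
$m{\left(Q \right)} = 114 + 2 Q^{2}$ ($m{\left(Q \right)} = \left(Q^{2} + Q^{2}\right) + 114 = 2 Q^{2} + 114 = 114 + 2 Q^{2}$)
$c{\left(-139 \right)} + m{\left(b{\left(M{\left(-3 \right)} \right)} \right)} = \frac{24 - 139}{-1 - 139} + \left(114 + 2 \left(3 - -9\right)^{2}\right) = \frac{1}{-140} \left(-115\right) + \left(114 + 2 \left(3 + 9\right)^{2}\right) = \left(- \frac{1}{140}\right) \left(-115\right) + \left(114 + 2 \cdot 12^{2}\right) = \frac{23}{28} + \left(114 + 2 \cdot 144\right) = \frac{23}{28} + \left(114 + 288\right) = \frac{23}{28} + 402 = \frac{11279}{28}$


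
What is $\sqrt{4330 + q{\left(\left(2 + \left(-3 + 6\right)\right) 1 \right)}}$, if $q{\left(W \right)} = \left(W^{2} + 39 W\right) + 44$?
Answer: $\sqrt{4594} \approx 67.779$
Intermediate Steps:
$q{\left(W \right)} = 44 + W^{2} + 39 W$
$\sqrt{4330 + q{\left(\left(2 + \left(-3 + 6\right)\right) 1 \right)}} = \sqrt{4330 + \left(44 + \left(\left(2 + \left(-3 + 6\right)\right) 1\right)^{2} + 39 \left(2 + \left(-3 + 6\right)\right) 1\right)} = \sqrt{4330 + \left(44 + \left(\left(2 + 3\right) 1\right)^{2} + 39 \left(2 + 3\right) 1\right)} = \sqrt{4330 + \left(44 + \left(5 \cdot 1\right)^{2} + 39 \cdot 5 \cdot 1\right)} = \sqrt{4330 + \left(44 + 5^{2} + 39 \cdot 5\right)} = \sqrt{4330 + \left(44 + 25 + 195\right)} = \sqrt{4330 + 264} = \sqrt{4594}$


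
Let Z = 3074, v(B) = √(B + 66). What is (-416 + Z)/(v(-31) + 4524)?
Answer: 12024792/20466541 - 2658*√35/20466541 ≈ 0.58677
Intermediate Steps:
v(B) = √(66 + B)
(-416 + Z)/(v(-31) + 4524) = (-416 + 3074)/(√(66 - 31) + 4524) = 2658/(√35 + 4524) = 2658/(4524 + √35)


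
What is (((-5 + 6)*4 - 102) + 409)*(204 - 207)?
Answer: -933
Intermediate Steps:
(((-5 + 6)*4 - 102) + 409)*(204 - 207) = ((1*4 - 102) + 409)*(-3) = ((4 - 102) + 409)*(-3) = (-98 + 409)*(-3) = 311*(-3) = -933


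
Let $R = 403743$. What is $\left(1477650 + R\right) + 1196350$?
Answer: $3077743$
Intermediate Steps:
$\left(1477650 + R\right) + 1196350 = \left(1477650 + 403743\right) + 1196350 = 1881393 + 1196350 = 3077743$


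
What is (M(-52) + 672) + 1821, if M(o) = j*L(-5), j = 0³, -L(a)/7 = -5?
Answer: 2493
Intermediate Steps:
L(a) = 35 (L(a) = -7*(-5) = 35)
j = 0
M(o) = 0 (M(o) = 0*35 = 0)
(M(-52) + 672) + 1821 = (0 + 672) + 1821 = 672 + 1821 = 2493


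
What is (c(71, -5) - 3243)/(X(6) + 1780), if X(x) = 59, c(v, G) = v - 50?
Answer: -1074/613 ≈ -1.7520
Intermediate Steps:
c(v, G) = -50 + v
(c(71, -5) - 3243)/(X(6) + 1780) = ((-50 + 71) - 3243)/(59 + 1780) = (21 - 3243)/1839 = -3222*1/1839 = -1074/613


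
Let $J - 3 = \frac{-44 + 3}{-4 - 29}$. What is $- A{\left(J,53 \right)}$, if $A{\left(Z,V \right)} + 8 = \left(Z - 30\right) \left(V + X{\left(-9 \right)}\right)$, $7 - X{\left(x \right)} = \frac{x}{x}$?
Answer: $\frac{50414}{33} \approx 1527.7$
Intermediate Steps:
$X{\left(x \right)} = 6$ ($X{\left(x \right)} = 7 - \frac{x}{x} = 7 - 1 = 6$)
$J = \frac{140}{33}$ ($J = 3 + \frac{-44 + 3}{-4 - 29} = 3 - \frac{41}{-33} = 3 - - \frac{41}{33} = 3 + \frac{41}{33} = \frac{140}{33} \approx 4.2424$)
$A{\left(Z,V \right)} = -8 + \left(-30 + Z\right) \left(6 + V\right)$ ($A{\left(Z,V \right)} = -8 + \left(Z - 30\right) \left(V + 6\right) = -8 + \left(-30 + Z\right) \left(6 + V\right)$)
$- A{\left(J,53 \right)} = - (-188 - 1590 + 6 \cdot \frac{140}{33} + 53 \cdot \frac{140}{33}) = - (-188 - 1590 + \frac{280}{11} + \frac{7420}{33}) = \left(-1\right) \left(- \frac{50414}{33}\right) = \frac{50414}{33}$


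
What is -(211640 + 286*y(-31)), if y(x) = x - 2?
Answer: -202202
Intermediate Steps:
y(x) = -2 + x
-(211640 + 286*y(-31)) = -286/(1/(740 + (-2 - 31))) = -286/(1/(740 - 33)) = -286/(1/707) = -286/1/707 = -286*707 = -202202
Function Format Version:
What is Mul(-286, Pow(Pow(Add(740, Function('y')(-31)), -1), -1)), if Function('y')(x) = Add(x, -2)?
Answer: -202202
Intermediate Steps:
Function('y')(x) = Add(-2, x)
Mul(-286, Pow(Pow(Add(740, Function('y')(-31)), -1), -1)) = Mul(-286, Pow(Pow(Add(740, Add(-2, -31)), -1), -1)) = Mul(-286, Pow(Pow(Add(740, -33), -1), -1)) = Mul(-286, Pow(Pow(707, -1), -1)) = Mul(-286, Pow(Rational(1, 707), -1)) = Mul(-286, 707) = -202202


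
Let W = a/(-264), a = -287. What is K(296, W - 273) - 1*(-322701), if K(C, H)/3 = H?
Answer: 28325903/88 ≈ 3.2189e+5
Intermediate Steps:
W = 287/264 (W = -287/(-264) = -287*(-1/264) = 287/264 ≈ 1.0871)
K(C, H) = 3*H
K(296, W - 273) - 1*(-322701) = 3*(287/264 - 273) - 1*(-322701) = 3*(-71785/264) + 322701 = -71785/88 + 322701 = 28325903/88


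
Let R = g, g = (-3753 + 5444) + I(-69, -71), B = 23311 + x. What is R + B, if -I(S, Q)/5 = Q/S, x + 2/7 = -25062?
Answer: -31603/483 ≈ -65.431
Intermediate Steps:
x = -175436/7 (x = -2/7 - 25062 = -175436/7 ≈ -25062.)
I(S, Q) = -5*Q/S
B = -12259/7 (B = 23311 - 175436/7 = -12259/7 ≈ -1751.3)
g = 116324/69 (g = (-3753 + 5444) - 5*(-71)/(-69) = 1691 - 5*(-71)*(-1/69) = 1691 - 355/69 = 116324/69 ≈ 1685.9)
R = 116324/69 ≈ 1685.9
R + B = 116324/69 - 12259/7 = -31603/483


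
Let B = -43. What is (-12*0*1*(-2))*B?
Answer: 0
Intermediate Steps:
(-12*0*1*(-2))*B = -12*0*1*(-2)*(-43) = -0*(-2)*(-43) = -12*0*(-43) = 0*(-43) = 0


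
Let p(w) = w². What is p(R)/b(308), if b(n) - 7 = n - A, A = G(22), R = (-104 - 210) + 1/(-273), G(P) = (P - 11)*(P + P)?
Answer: -7348432729/12595401 ≈ -583.42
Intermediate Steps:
G(P) = 2*P*(-11 + P) (G(P) = (-11 + P)*(2*P) = 2*P*(-11 + P))
R = -85723/273 (R = -314 - 1/273 = -85723/273 ≈ -314.00)
A = 484 (A = 2*22*(-11 + 22) = 2*22*11 = 484)
b(n) = -477 + n (b(n) = 7 + (n - 1*484) = 7 + (n - 484) = 7 + (-484 + n) = -477 + n)
p(R)/b(308) = (-85723/273)²/(-477 + 308) = (7348432729/74529)/(-169) = (7348432729/74529)*(-1/169) = -7348432729/12595401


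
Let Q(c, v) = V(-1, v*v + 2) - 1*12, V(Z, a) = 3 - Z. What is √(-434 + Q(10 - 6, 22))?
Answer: I*√442 ≈ 21.024*I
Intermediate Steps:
Q(c, v) = -8 (Q(c, v) = (3 - 1*(-1)) - 1*12 = (3 + 1) - 12 = 4 - 12 = -8)
√(-434 + Q(10 - 6, 22)) = √(-434 - 8) = √(-442) = I*√442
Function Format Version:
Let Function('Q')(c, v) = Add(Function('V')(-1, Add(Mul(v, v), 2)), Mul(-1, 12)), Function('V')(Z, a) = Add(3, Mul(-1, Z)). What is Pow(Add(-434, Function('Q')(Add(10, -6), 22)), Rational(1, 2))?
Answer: Mul(I, Pow(442, Rational(1, 2))) ≈ Mul(21.024, I)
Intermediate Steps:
Function('Q')(c, v) = -8 (Function('Q')(c, v) = Add(Add(3, Mul(-1, -1)), Mul(-1, 12)) = Add(Add(3, 1), -12) = Add(4, -12) = -8)
Pow(Add(-434, Function('Q')(Add(10, -6), 22)), Rational(1, 2)) = Pow(Add(-434, -8), Rational(1, 2)) = Pow(-442, Rational(1, 2)) = Mul(I, Pow(442, Rational(1, 2)))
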